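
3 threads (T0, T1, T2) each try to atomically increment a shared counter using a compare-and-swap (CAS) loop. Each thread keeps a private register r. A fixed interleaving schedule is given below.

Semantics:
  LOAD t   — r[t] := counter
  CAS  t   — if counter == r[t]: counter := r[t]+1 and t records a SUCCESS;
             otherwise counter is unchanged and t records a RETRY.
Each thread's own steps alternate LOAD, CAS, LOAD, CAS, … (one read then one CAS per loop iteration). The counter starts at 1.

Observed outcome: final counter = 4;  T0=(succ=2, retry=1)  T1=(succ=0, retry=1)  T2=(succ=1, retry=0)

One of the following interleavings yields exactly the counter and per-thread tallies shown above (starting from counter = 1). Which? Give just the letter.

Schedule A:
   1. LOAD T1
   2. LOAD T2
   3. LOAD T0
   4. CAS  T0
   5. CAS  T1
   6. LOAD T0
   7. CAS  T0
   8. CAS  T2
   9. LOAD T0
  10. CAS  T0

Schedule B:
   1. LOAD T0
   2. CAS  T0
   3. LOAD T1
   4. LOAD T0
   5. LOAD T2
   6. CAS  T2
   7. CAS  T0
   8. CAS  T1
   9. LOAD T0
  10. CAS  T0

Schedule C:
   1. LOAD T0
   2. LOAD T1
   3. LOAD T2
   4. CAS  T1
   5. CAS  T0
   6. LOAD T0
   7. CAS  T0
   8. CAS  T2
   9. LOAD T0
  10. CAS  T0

B

Tracing schedule B:
[1] T0.load  rd  (counter 1, T0.r 1)
[2] T0.cas  hit  (counter 2, T0.r 1)
[3] T1.load  rd  (counter 2, T1.r 2)
[4] T0.load  rd  (counter 2, T0.r 2)
[5] T2.load  rd  (counter 2, T2.r 2)
[6] T2.cas  hit  (counter 3, T2.r 2)
[7] T0.cas  miss  (counter 3, T0.r 2)
[8] T1.cas  miss  (counter 3, T1.r 2)
[9] T0.load  rd  (counter 3, T0.r 3)
[10] T0.cas  hit  (counter 4, T0.r 3)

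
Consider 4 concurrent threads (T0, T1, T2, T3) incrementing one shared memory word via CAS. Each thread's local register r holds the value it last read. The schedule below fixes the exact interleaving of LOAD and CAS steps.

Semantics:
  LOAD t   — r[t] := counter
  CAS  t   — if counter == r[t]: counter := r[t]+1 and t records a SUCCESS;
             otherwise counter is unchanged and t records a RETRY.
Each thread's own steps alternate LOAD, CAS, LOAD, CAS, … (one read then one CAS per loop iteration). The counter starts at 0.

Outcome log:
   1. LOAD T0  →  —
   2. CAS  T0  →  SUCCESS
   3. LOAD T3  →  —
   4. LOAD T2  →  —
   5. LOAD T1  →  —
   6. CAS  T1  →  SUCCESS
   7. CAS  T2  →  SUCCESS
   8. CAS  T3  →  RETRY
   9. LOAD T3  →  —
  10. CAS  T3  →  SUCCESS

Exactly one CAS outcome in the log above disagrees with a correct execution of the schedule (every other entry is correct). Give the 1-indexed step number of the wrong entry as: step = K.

Correct run:
   1) LOAD T0:  M=0  r_T0=0
   2) CAS  T0:  M=1  r_T0=0 ✓
   3) LOAD T3:  M=1  r_T3=1
   4) LOAD T2:  M=1  r_T2=1
   5) LOAD T1:  M=1  r_T1=1
   6) CAS  T1:  M=2  r_T1=1 ✓
   7) CAS  T2:  M=2  r_T2=1 ✗
   8) CAS  T3:  M=2  r_T3=1 ✗
   9) LOAD T3:  M=2  r_T3=2
  10) CAS  T3:  M=3  r_T3=2 ✓
Log disagrees first at step 7.

step = 7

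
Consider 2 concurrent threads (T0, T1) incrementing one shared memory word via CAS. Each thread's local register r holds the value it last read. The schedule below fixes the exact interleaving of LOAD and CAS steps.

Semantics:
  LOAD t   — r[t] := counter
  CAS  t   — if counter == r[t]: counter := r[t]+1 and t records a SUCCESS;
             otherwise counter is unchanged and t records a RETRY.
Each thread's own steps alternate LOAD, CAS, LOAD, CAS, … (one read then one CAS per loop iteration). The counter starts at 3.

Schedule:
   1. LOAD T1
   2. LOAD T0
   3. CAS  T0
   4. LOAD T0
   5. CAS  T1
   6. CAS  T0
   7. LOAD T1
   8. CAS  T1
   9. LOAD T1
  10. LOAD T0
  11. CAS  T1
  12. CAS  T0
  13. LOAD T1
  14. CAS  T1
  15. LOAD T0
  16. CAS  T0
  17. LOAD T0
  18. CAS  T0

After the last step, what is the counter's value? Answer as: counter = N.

[1] T1.load  rd  (counter 3, T1.r 3)
[2] T0.load  rd  (counter 3, T0.r 3)
[3] T0.cas  hit  (counter 4, T0.r 3)
[4] T0.load  rd  (counter 4, T0.r 4)
[5] T1.cas  miss  (counter 4, T1.r 3)
[6] T0.cas  hit  (counter 5, T0.r 4)
[7] T1.load  rd  (counter 5, T1.r 5)
[8] T1.cas  hit  (counter 6, T1.r 5)
[9] T1.load  rd  (counter 6, T1.r 6)
[10] T0.load  rd  (counter 6, T0.r 6)
[11] T1.cas  hit  (counter 7, T1.r 6)
[12] T0.cas  miss  (counter 7, T0.r 6)
[13] T1.load  rd  (counter 7, T1.r 7)
[14] T1.cas  hit  (counter 8, T1.r 7)
[15] T0.load  rd  (counter 8, T0.r 8)
[16] T0.cas  hit  (counter 9, T0.r 8)
[17] T0.load  rd  (counter 9, T0.r 9)
[18] T0.cas  hit  (counter 10, T0.r 9)

counter = 10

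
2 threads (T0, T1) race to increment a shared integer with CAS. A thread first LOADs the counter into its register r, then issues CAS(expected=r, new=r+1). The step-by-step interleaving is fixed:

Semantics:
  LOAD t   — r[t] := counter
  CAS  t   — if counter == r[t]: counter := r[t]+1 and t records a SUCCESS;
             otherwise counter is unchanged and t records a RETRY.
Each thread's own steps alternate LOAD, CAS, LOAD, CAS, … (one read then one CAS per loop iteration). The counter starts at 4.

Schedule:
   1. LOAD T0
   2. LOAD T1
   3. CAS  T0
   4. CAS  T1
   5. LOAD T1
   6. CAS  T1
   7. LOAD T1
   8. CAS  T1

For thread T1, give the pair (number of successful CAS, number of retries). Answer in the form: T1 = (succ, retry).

T0 LOAD — after: cnt=4, r=4 — load
T1 LOAD — after: cnt=4, r=4 — load
T0 CAS — after: cnt=5, r=4 — ok
T1 CAS — after: cnt=5, r=4 — retry
T1 LOAD — after: cnt=5, r=5 — load
T1 CAS — after: cnt=6, r=5 — ok
T1 LOAD — after: cnt=6, r=6 — load
T1 CAS — after: cnt=7, r=6 — ok

T1 = (2, 1)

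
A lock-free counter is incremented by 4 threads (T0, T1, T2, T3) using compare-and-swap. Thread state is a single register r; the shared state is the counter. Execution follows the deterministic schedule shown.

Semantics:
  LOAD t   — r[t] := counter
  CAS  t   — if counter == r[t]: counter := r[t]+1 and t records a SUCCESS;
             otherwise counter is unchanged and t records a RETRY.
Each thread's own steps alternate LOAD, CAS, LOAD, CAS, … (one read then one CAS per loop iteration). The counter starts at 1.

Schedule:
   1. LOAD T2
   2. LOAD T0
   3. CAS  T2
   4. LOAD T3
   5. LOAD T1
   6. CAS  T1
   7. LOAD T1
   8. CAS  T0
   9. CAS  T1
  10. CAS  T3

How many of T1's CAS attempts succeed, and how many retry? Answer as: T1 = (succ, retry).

T1 = (2, 0)

T2 LOAD — after: cnt=1, r=1 — load
T0 LOAD — after: cnt=1, r=1 — load
T2 CAS — after: cnt=2, r=1 — ok
T3 LOAD — after: cnt=2, r=2 — load
T1 LOAD — after: cnt=2, r=2 — load
T1 CAS — after: cnt=3, r=2 — ok
T1 LOAD — after: cnt=3, r=3 — load
T0 CAS — after: cnt=3, r=1 — retry
T1 CAS — after: cnt=4, r=3 — ok
T3 CAS — after: cnt=4, r=2 — retry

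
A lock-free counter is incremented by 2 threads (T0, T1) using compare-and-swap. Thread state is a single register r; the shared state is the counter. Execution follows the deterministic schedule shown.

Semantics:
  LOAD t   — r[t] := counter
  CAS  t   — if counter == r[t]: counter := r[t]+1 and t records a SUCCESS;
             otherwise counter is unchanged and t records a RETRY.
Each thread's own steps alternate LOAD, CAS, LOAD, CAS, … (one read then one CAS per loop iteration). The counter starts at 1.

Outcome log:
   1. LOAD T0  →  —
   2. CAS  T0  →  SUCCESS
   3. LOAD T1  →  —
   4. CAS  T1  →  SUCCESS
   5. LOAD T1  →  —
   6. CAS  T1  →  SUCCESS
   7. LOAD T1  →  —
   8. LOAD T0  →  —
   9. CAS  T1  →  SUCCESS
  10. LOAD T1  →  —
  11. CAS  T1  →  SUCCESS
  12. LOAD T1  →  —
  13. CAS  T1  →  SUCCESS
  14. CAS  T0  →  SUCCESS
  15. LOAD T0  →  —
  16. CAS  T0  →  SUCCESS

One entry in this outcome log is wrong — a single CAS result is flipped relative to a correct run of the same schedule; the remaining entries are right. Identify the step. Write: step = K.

step = 14

Reference trace:
   1) LOAD T0:  M=1  r_T0=1
   2) CAS  T0:  M=2  r_T0=1 ✓
   3) LOAD T1:  M=2  r_T1=2
   4) CAS  T1:  M=3  r_T1=2 ✓
   5) LOAD T1:  M=3  r_T1=3
   6) CAS  T1:  M=4  r_T1=3 ✓
   7) LOAD T1:  M=4  r_T1=4
   8) LOAD T0:  M=4  r_T0=4
   9) CAS  T1:  M=5  r_T1=4 ✓
  10) LOAD T1:  M=5  r_T1=5
  11) CAS  T1:  M=6  r_T1=5 ✓
  12) LOAD T1:  M=6  r_T1=6
  13) CAS  T1:  M=7  r_T1=6 ✓
  14) CAS  T0:  M=7  r_T0=4 ✗
  15) LOAD T0:  M=7  r_T0=7
  16) CAS  T0:  M=8  r_T0=7 ✓
Log disagrees first at step 14.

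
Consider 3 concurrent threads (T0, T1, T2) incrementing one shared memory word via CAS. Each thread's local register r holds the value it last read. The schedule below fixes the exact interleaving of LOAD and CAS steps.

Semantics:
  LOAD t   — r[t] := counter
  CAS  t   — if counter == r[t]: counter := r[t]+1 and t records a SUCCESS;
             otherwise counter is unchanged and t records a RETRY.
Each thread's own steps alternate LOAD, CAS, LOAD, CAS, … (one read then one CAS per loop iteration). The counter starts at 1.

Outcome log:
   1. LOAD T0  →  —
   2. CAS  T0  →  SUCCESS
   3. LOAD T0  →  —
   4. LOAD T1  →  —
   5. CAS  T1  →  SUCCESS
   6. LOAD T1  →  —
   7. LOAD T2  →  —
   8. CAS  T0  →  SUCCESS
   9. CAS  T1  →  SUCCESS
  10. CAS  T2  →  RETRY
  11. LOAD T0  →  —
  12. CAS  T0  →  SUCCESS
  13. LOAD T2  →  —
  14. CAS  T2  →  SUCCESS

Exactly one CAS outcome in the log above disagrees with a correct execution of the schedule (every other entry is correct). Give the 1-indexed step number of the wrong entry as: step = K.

step = 8

Reference trace:
T0 LOAD — after: cnt=1, r=1 — load
T0 CAS — after: cnt=2, r=1 — ok
T0 LOAD — after: cnt=2, r=2 — load
T1 LOAD — after: cnt=2, r=2 — load
T1 CAS — after: cnt=3, r=2 — ok
T1 LOAD — after: cnt=3, r=3 — load
T2 LOAD — after: cnt=3, r=3 — load
T0 CAS — after: cnt=3, r=2 — retry
T1 CAS — after: cnt=4, r=3 — ok
T2 CAS — after: cnt=4, r=3 — retry
T0 LOAD — after: cnt=4, r=4 — load
T0 CAS — after: cnt=5, r=4 — ok
T2 LOAD — after: cnt=5, r=5 — load
T2 CAS — after: cnt=6, r=5 — ok
Flip is step 8.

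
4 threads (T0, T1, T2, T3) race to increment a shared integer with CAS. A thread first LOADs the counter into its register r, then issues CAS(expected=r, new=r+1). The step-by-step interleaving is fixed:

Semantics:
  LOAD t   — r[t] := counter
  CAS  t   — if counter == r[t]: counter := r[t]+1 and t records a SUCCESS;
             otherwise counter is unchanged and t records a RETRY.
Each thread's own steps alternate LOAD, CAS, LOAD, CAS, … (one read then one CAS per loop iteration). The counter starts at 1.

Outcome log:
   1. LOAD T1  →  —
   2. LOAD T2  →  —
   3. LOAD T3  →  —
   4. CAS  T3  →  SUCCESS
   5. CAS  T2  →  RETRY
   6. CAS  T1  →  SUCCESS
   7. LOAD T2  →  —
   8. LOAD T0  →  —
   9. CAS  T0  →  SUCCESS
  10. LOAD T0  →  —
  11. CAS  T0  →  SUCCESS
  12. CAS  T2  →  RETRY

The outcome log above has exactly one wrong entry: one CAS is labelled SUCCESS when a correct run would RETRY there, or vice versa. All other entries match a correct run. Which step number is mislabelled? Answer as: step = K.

step = 6

Correct run:
step 1: T1 LOAD ⇒ load; ctr=1 reg=1
step 2: T2 LOAD ⇒ load; ctr=1 reg=1
step 3: T3 LOAD ⇒ load; ctr=1 reg=1
step 4: T3 CAS ⇒ ok; ctr=2 reg=1
step 5: T2 CAS ⇒ retry; ctr=2 reg=1
step 6: T1 CAS ⇒ retry; ctr=2 reg=1
step 7: T2 LOAD ⇒ load; ctr=2 reg=2
step 8: T0 LOAD ⇒ load; ctr=2 reg=2
step 9: T0 CAS ⇒ ok; ctr=3 reg=2
step 10: T0 LOAD ⇒ load; ctr=3 reg=3
step 11: T0 CAS ⇒ ok; ctr=4 reg=3
step 12: T2 CAS ⇒ retry; ctr=4 reg=2
Mismatch at 6.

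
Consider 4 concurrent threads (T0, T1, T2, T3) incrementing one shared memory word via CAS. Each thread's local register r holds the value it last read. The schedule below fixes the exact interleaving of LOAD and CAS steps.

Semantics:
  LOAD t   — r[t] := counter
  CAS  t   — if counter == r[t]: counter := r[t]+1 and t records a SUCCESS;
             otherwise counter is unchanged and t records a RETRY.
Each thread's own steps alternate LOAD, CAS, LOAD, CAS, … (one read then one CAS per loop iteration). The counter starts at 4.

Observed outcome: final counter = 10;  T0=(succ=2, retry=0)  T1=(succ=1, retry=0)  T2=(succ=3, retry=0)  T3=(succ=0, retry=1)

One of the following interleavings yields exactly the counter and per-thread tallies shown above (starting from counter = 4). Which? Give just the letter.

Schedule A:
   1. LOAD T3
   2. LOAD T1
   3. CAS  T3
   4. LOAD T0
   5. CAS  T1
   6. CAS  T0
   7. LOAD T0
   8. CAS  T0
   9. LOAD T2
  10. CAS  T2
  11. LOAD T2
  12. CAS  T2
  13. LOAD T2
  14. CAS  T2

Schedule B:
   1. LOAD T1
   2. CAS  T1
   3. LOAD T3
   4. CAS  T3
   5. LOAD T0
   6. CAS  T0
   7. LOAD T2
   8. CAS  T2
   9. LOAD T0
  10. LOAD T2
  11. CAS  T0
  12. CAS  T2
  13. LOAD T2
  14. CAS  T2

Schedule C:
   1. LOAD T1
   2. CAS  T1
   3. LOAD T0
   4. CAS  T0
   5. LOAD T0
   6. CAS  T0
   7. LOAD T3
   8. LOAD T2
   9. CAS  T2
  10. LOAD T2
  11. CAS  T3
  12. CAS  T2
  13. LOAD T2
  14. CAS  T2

C

Simulating candidate C:
1. LOAD T1 → mem=4 r[T1]=4 [LOAD]
2. CAS T1 → mem=5 r[T1]=4 [OK]
3. LOAD T0 → mem=5 r[T0]=5 [LOAD]
4. CAS T0 → mem=6 r[T0]=5 [OK]
5. LOAD T0 → mem=6 r[T0]=6 [LOAD]
6. CAS T0 → mem=7 r[T0]=6 [OK]
7. LOAD T3 → mem=7 r[T3]=7 [LOAD]
8. LOAD T2 → mem=7 r[T2]=7 [LOAD]
9. CAS T2 → mem=8 r[T2]=7 [OK]
10. LOAD T2 → mem=8 r[T2]=8 [LOAD]
11. CAS T3 → mem=8 r[T3]=7 [RETRY]
12. CAS T2 → mem=9 r[T2]=8 [OK]
13. LOAD T2 → mem=9 r[T2]=9 [LOAD]
14. CAS T2 → mem=10 r[T2]=9 [OK]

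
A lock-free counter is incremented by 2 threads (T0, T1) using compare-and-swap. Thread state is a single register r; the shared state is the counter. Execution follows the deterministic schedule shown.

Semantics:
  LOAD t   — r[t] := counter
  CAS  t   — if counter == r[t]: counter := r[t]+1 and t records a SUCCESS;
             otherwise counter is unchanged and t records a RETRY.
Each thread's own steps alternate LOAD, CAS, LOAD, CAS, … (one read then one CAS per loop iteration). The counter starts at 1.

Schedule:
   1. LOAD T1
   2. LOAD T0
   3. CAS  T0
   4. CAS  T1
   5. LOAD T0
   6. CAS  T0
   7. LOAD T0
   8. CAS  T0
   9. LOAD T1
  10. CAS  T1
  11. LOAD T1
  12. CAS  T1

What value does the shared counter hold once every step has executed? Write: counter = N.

T1 LOAD — after: cnt=1, r=1 — load
T0 LOAD — after: cnt=1, r=1 — load
T0 CAS — after: cnt=2, r=1 — ok
T1 CAS — after: cnt=2, r=1 — retry
T0 LOAD — after: cnt=2, r=2 — load
T0 CAS — after: cnt=3, r=2 — ok
T0 LOAD — after: cnt=3, r=3 — load
T0 CAS — after: cnt=4, r=3 — ok
T1 LOAD — after: cnt=4, r=4 — load
T1 CAS — after: cnt=5, r=4 — ok
T1 LOAD — after: cnt=5, r=5 — load
T1 CAS — after: cnt=6, r=5 — ok

counter = 6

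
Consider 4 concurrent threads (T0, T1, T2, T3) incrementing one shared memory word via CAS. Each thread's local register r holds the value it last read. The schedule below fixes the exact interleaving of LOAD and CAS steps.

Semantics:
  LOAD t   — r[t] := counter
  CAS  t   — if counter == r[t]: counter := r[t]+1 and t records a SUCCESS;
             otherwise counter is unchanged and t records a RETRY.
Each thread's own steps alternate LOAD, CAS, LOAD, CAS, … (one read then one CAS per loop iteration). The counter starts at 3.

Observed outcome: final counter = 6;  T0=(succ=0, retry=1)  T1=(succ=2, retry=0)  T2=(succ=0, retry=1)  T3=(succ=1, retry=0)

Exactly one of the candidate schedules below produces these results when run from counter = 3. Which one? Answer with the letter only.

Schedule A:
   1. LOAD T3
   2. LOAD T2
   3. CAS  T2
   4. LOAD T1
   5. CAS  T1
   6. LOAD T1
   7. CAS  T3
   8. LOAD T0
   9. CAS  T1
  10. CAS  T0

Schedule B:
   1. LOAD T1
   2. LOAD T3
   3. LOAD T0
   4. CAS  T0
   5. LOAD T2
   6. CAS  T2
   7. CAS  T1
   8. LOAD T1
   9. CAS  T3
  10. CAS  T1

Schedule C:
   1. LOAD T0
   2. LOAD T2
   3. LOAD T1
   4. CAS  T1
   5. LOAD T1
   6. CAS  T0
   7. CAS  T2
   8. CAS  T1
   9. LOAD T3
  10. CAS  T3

Tracing schedule C:
   1) LOAD T0:  M=3  r_T0=3
   2) LOAD T2:  M=3  r_T2=3
   3) LOAD T1:  M=3  r_T1=3
   4) CAS  T1:  M=4  r_T1=3 ✓
   5) LOAD T1:  M=4  r_T1=4
   6) CAS  T0:  M=4  r_T0=3 ✗
   7) CAS  T2:  M=4  r_T2=3 ✗
   8) CAS  T1:  M=5  r_T1=4 ✓
   9) LOAD T3:  M=5  r_T3=5
  10) CAS  T3:  M=6  r_T3=5 ✓

C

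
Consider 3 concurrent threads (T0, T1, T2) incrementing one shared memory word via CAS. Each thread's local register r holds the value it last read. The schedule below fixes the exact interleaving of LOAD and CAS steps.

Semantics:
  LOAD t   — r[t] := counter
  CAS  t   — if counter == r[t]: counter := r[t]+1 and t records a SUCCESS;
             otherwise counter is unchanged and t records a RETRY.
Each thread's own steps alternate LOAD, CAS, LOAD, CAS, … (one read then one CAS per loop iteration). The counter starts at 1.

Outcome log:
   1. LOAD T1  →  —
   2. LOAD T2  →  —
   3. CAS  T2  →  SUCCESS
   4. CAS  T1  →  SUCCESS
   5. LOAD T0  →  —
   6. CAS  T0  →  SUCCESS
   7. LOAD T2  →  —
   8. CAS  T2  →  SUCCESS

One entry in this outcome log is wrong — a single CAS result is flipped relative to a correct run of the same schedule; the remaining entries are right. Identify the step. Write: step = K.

Correct run:
#1 T1 reads 1
#2 T2 reads 1
#3 T2 CAS(1→2) writes; counter now 2
#4 T1 CAS(1→2) fails; counter now 2
#5 T0 reads 2
#6 T0 CAS(2→3) writes; counter now 3
#7 T2 reads 3
#8 T2 CAS(3→4) writes; counter now 4
Flip is step 4.

step = 4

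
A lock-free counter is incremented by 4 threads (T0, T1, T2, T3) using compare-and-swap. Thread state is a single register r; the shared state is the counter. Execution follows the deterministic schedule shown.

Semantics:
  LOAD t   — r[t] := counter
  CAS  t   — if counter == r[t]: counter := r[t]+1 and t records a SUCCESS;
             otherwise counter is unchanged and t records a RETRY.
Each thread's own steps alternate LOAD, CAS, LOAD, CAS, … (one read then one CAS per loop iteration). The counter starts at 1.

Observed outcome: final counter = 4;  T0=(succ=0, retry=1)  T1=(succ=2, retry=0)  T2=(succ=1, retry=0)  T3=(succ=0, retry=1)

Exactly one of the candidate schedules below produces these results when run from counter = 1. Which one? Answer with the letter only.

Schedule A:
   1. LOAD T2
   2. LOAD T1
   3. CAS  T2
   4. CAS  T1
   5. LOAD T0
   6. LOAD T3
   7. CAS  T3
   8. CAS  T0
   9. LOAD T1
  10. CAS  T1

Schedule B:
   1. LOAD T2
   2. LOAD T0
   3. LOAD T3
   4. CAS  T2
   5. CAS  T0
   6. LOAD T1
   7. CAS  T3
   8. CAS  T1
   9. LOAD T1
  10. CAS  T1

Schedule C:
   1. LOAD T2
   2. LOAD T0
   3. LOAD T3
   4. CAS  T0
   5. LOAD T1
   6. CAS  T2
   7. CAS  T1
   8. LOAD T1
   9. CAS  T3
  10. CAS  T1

Simulating candidate B:
1. LOAD T2 → mem=1 r[T2]=1 [LOAD]
2. LOAD T0 → mem=1 r[T0]=1 [LOAD]
3. LOAD T3 → mem=1 r[T3]=1 [LOAD]
4. CAS T2 → mem=2 r[T2]=1 [OK]
5. CAS T0 → mem=2 r[T0]=1 [RETRY]
6. LOAD T1 → mem=2 r[T1]=2 [LOAD]
7. CAS T3 → mem=2 r[T3]=1 [RETRY]
8. CAS T1 → mem=3 r[T1]=2 [OK]
9. LOAD T1 → mem=3 r[T1]=3 [LOAD]
10. CAS T1 → mem=4 r[T1]=3 [OK]

B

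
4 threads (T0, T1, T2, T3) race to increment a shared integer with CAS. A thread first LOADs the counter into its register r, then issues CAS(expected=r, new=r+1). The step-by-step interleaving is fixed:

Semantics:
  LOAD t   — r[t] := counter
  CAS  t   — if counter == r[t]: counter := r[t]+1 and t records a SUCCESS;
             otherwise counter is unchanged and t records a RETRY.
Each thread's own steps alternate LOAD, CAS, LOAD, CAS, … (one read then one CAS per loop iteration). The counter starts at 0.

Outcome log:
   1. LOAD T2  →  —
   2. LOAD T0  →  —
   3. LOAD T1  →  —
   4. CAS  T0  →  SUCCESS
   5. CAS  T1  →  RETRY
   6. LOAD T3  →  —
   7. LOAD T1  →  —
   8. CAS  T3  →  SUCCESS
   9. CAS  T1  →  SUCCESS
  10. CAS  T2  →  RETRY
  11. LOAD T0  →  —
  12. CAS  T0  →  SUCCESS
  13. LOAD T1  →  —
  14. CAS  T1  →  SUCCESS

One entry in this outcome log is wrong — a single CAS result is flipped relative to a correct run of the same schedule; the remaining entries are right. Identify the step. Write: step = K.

Re-executing:
#1 T2 reads 0
#2 T0 reads 0
#3 T1 reads 0
#4 T0 CAS(0→1) writes; counter now 1
#5 T1 CAS(0→1) fails; counter now 1
#6 T3 reads 1
#7 T1 reads 1
#8 T3 CAS(1→2) writes; counter now 2
#9 T1 CAS(1→2) fails; counter now 2
#10 T2 CAS(0→1) fails; counter now 2
#11 T0 reads 2
#12 T0 CAS(2→3) writes; counter now 3
#13 T1 reads 3
#14 T1 CAS(3→4) writes; counter now 4
Log disagrees first at step 9.

step = 9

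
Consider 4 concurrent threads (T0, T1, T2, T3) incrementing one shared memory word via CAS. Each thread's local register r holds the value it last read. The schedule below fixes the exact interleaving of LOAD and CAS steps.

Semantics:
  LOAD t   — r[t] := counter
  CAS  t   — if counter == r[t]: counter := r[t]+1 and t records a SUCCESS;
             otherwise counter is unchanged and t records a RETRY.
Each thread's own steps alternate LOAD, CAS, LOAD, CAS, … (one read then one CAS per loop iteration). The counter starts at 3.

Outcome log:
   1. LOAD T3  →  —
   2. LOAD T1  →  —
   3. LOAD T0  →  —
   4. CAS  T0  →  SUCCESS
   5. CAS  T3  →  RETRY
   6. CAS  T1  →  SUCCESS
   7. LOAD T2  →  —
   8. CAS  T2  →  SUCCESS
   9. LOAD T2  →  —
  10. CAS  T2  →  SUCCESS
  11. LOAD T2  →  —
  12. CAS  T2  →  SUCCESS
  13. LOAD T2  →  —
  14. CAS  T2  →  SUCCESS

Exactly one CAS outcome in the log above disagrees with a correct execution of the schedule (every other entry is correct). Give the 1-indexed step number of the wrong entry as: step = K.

Correct run:
   1) LOAD T3:  M=3  r_T3=3
   2) LOAD T1:  M=3  r_T1=3
   3) LOAD T0:  M=3  r_T0=3
   4) CAS  T0:  M=4  r_T0=3 ✓
   5) CAS  T3:  M=4  r_T3=3 ✗
   6) CAS  T1:  M=4  r_T1=3 ✗
   7) LOAD T2:  M=4  r_T2=4
   8) CAS  T2:  M=5  r_T2=4 ✓
   9) LOAD T2:  M=5  r_T2=5
  10) CAS  T2:  M=6  r_T2=5 ✓
  11) LOAD T2:  M=6  r_T2=6
  12) CAS  T2:  M=7  r_T2=6 ✓
  13) LOAD T2:  M=7  r_T2=7
  14) CAS  T2:  M=8  r_T2=7 ✓
Log disagrees first at step 6.

step = 6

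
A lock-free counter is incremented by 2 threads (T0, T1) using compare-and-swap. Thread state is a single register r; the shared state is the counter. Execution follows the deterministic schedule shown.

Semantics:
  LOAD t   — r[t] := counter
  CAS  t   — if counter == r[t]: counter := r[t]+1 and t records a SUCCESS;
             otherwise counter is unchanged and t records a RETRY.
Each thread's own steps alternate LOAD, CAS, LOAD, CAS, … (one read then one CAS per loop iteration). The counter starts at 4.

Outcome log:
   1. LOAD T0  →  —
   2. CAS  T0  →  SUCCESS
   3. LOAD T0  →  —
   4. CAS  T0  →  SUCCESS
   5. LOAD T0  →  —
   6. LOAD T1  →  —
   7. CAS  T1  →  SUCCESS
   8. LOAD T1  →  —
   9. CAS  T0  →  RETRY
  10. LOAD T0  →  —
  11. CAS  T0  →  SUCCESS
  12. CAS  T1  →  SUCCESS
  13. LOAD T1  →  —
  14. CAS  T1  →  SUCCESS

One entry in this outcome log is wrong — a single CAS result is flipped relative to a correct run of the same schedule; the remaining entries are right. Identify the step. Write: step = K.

step = 12

Correct run:
   1) LOAD T0:  M=4  r_T0=4
   2) CAS  T0:  M=5  r_T0=4 ✓
   3) LOAD T0:  M=5  r_T0=5
   4) CAS  T0:  M=6  r_T0=5 ✓
   5) LOAD T0:  M=6  r_T0=6
   6) LOAD T1:  M=6  r_T1=6
   7) CAS  T1:  M=7  r_T1=6 ✓
   8) LOAD T1:  M=7  r_T1=7
   9) CAS  T0:  M=7  r_T0=6 ✗
  10) LOAD T0:  M=7  r_T0=7
  11) CAS  T0:  M=8  r_T0=7 ✓
  12) CAS  T1:  M=8  r_T1=7 ✗
  13) LOAD T1:  M=8  r_T1=8
  14) CAS  T1:  M=9  r_T1=8 ✓
Log disagrees first at step 12.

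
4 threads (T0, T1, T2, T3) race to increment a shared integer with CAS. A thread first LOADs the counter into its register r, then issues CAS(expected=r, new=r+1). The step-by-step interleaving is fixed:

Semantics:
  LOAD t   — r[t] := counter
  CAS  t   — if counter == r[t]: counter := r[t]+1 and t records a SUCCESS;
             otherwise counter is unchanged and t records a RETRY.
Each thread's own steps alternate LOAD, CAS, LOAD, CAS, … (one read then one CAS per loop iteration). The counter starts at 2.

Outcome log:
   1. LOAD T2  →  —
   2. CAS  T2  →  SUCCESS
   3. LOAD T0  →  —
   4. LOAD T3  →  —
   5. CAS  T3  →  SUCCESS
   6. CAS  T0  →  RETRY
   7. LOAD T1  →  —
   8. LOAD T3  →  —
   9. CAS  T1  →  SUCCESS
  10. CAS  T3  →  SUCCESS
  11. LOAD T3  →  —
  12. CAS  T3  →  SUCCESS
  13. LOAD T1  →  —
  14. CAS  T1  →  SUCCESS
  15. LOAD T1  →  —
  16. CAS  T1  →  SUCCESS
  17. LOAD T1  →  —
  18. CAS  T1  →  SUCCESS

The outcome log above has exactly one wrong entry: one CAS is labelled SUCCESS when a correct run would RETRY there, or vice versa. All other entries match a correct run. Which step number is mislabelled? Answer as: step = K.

step = 10

Reference trace:
1. LOAD T2 → mem=2 r[T2]=2 [LOAD]
2. CAS T2 → mem=3 r[T2]=2 [OK]
3. LOAD T0 → mem=3 r[T0]=3 [LOAD]
4. LOAD T3 → mem=3 r[T3]=3 [LOAD]
5. CAS T3 → mem=4 r[T3]=3 [OK]
6. CAS T0 → mem=4 r[T0]=3 [RETRY]
7. LOAD T1 → mem=4 r[T1]=4 [LOAD]
8. LOAD T3 → mem=4 r[T3]=4 [LOAD]
9. CAS T1 → mem=5 r[T1]=4 [OK]
10. CAS T3 → mem=5 r[T3]=4 [RETRY]
11. LOAD T3 → mem=5 r[T3]=5 [LOAD]
12. CAS T3 → mem=6 r[T3]=5 [OK]
13. LOAD T1 → mem=6 r[T1]=6 [LOAD]
14. CAS T1 → mem=7 r[T1]=6 [OK]
15. LOAD T1 → mem=7 r[T1]=7 [LOAD]
16. CAS T1 → mem=8 r[T1]=7 [OK]
17. LOAD T1 → mem=8 r[T1]=8 [LOAD]
18. CAS T1 → mem=9 r[T1]=8 [OK]
Flip is step 10.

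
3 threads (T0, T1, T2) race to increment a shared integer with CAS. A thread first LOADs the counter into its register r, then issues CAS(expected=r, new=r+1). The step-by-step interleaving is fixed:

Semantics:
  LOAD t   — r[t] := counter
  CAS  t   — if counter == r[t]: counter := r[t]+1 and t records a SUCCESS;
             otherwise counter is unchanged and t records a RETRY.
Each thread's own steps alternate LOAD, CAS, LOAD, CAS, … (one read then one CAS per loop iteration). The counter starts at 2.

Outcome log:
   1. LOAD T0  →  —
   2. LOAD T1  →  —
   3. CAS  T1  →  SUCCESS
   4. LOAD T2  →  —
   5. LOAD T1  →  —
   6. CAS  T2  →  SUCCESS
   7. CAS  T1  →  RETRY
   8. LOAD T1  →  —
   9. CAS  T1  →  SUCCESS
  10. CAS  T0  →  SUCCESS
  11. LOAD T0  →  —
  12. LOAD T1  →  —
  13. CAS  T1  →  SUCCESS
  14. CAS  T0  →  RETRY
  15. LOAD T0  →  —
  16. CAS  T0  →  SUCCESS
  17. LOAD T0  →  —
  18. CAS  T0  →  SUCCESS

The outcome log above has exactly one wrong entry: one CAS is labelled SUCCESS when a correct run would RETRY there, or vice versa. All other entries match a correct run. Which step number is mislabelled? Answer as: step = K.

step = 10

Reference trace:
1. LOAD T0 → mem=2 r[T0]=2 [LOAD]
2. LOAD T1 → mem=2 r[T1]=2 [LOAD]
3. CAS T1 → mem=3 r[T1]=2 [OK]
4. LOAD T2 → mem=3 r[T2]=3 [LOAD]
5. LOAD T1 → mem=3 r[T1]=3 [LOAD]
6. CAS T2 → mem=4 r[T2]=3 [OK]
7. CAS T1 → mem=4 r[T1]=3 [RETRY]
8. LOAD T1 → mem=4 r[T1]=4 [LOAD]
9. CAS T1 → mem=5 r[T1]=4 [OK]
10. CAS T0 → mem=5 r[T0]=2 [RETRY]
11. LOAD T0 → mem=5 r[T0]=5 [LOAD]
12. LOAD T1 → mem=5 r[T1]=5 [LOAD]
13. CAS T1 → mem=6 r[T1]=5 [OK]
14. CAS T0 → mem=6 r[T0]=5 [RETRY]
15. LOAD T0 → mem=6 r[T0]=6 [LOAD]
16. CAS T0 → mem=7 r[T0]=6 [OK]
17. LOAD T0 → mem=7 r[T0]=7 [LOAD]
18. CAS T0 → mem=8 r[T0]=7 [OK]
Mismatch at 10.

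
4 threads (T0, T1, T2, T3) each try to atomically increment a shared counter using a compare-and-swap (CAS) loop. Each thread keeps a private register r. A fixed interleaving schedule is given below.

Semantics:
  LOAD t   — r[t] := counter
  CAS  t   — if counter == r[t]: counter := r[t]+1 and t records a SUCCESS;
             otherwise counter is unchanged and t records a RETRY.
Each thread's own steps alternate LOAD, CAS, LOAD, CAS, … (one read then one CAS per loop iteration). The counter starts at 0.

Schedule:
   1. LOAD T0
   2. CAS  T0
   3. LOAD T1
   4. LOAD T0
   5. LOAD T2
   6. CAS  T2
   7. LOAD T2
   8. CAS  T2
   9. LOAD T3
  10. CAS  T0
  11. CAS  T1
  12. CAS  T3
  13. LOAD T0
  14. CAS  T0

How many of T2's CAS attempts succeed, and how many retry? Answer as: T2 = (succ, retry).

   1) LOAD T0:  M=0  r_T0=0
   2) CAS  T0:  M=1  r_T0=0 ✓
   3) LOAD T1:  M=1  r_T1=1
   4) LOAD T0:  M=1  r_T0=1
   5) LOAD T2:  M=1  r_T2=1
   6) CAS  T2:  M=2  r_T2=1 ✓
   7) LOAD T2:  M=2  r_T2=2
   8) CAS  T2:  M=3  r_T2=2 ✓
   9) LOAD T3:  M=3  r_T3=3
  10) CAS  T0:  M=3  r_T0=1 ✗
  11) CAS  T1:  M=3  r_T1=1 ✗
  12) CAS  T3:  M=4  r_T3=3 ✓
  13) LOAD T0:  M=4  r_T0=4
  14) CAS  T0:  M=5  r_T0=4 ✓

T2 = (2, 0)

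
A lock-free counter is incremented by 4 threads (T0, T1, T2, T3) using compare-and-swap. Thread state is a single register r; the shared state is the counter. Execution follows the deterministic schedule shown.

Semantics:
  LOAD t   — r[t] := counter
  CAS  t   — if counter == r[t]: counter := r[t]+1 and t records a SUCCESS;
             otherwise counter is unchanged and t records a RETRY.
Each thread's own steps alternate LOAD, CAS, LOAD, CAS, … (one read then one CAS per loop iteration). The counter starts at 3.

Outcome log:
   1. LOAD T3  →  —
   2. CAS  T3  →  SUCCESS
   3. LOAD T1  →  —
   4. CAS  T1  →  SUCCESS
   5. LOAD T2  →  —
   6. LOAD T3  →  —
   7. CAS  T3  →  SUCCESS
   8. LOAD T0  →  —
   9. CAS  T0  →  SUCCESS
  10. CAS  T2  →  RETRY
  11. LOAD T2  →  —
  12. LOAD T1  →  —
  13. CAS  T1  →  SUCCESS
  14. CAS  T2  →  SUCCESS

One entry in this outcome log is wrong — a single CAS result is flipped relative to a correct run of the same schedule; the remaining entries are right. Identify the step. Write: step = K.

Correct run:
step 1: T3 LOAD ⇒ load; ctr=3 reg=3
step 2: T3 CAS ⇒ ok; ctr=4 reg=3
step 3: T1 LOAD ⇒ load; ctr=4 reg=4
step 4: T1 CAS ⇒ ok; ctr=5 reg=4
step 5: T2 LOAD ⇒ load; ctr=5 reg=5
step 6: T3 LOAD ⇒ load; ctr=5 reg=5
step 7: T3 CAS ⇒ ok; ctr=6 reg=5
step 8: T0 LOAD ⇒ load; ctr=6 reg=6
step 9: T0 CAS ⇒ ok; ctr=7 reg=6
step 10: T2 CAS ⇒ retry; ctr=7 reg=5
step 11: T2 LOAD ⇒ load; ctr=7 reg=7
step 12: T1 LOAD ⇒ load; ctr=7 reg=7
step 13: T1 CAS ⇒ ok; ctr=8 reg=7
step 14: T2 CAS ⇒ retry; ctr=8 reg=7
Mismatch at 14.

step = 14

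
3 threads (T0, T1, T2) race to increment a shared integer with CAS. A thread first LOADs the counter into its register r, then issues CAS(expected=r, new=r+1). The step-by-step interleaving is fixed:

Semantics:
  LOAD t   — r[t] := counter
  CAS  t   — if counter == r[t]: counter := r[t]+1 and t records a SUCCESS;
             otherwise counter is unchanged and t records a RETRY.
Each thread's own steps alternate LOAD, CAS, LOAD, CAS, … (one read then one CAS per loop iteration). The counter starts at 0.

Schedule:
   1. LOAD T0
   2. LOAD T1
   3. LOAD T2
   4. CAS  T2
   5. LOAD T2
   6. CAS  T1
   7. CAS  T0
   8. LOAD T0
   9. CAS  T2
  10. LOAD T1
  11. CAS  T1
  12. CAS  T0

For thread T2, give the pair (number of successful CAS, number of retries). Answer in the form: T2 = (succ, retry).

   1) LOAD T0:  M=0  r_T0=0
   2) LOAD T1:  M=0  r_T1=0
   3) LOAD T2:  M=0  r_T2=0
   4) CAS  T2:  M=1  r_T2=0 ✓
   5) LOAD T2:  M=1  r_T2=1
   6) CAS  T1:  M=1  r_T1=0 ✗
   7) CAS  T0:  M=1  r_T0=0 ✗
   8) LOAD T0:  M=1  r_T0=1
   9) CAS  T2:  M=2  r_T2=1 ✓
  10) LOAD T1:  M=2  r_T1=2
  11) CAS  T1:  M=3  r_T1=2 ✓
  12) CAS  T0:  M=3  r_T0=1 ✗

T2 = (2, 0)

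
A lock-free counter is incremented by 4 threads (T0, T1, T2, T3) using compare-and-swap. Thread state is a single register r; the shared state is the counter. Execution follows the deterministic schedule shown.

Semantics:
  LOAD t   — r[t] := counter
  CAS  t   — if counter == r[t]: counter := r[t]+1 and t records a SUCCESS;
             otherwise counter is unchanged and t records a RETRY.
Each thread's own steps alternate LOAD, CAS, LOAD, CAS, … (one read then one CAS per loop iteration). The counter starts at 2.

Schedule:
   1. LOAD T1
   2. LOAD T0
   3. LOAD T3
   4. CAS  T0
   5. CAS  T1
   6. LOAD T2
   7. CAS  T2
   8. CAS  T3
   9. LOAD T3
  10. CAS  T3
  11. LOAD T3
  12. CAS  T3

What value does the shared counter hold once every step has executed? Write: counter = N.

counter = 6

1. LOAD T1 → mem=2 r[T1]=2 [LOAD]
2. LOAD T0 → mem=2 r[T0]=2 [LOAD]
3. LOAD T3 → mem=2 r[T3]=2 [LOAD]
4. CAS T0 → mem=3 r[T0]=2 [OK]
5. CAS T1 → mem=3 r[T1]=2 [RETRY]
6. LOAD T2 → mem=3 r[T2]=3 [LOAD]
7. CAS T2 → mem=4 r[T2]=3 [OK]
8. CAS T3 → mem=4 r[T3]=2 [RETRY]
9. LOAD T3 → mem=4 r[T3]=4 [LOAD]
10. CAS T3 → mem=5 r[T3]=4 [OK]
11. LOAD T3 → mem=5 r[T3]=5 [LOAD]
12. CAS T3 → mem=6 r[T3]=5 [OK]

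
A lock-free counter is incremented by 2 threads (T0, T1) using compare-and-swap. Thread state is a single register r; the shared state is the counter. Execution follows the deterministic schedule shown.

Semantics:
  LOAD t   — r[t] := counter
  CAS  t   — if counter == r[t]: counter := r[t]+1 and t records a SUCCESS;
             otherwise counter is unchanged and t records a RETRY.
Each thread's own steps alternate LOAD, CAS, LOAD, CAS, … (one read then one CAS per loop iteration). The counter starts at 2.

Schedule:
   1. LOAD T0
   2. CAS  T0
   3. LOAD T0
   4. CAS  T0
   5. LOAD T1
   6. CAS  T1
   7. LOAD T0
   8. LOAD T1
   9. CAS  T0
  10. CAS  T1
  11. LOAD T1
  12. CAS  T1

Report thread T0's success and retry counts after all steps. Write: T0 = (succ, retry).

T0 = (3, 0)

   1) LOAD T0:  M=2  r_T0=2
   2) CAS  T0:  M=3  r_T0=2 ✓
   3) LOAD T0:  M=3  r_T0=3
   4) CAS  T0:  M=4  r_T0=3 ✓
   5) LOAD T1:  M=4  r_T1=4
   6) CAS  T1:  M=5  r_T1=4 ✓
   7) LOAD T0:  M=5  r_T0=5
   8) LOAD T1:  M=5  r_T1=5
   9) CAS  T0:  M=6  r_T0=5 ✓
  10) CAS  T1:  M=6  r_T1=5 ✗
  11) LOAD T1:  M=6  r_T1=6
  12) CAS  T1:  M=7  r_T1=6 ✓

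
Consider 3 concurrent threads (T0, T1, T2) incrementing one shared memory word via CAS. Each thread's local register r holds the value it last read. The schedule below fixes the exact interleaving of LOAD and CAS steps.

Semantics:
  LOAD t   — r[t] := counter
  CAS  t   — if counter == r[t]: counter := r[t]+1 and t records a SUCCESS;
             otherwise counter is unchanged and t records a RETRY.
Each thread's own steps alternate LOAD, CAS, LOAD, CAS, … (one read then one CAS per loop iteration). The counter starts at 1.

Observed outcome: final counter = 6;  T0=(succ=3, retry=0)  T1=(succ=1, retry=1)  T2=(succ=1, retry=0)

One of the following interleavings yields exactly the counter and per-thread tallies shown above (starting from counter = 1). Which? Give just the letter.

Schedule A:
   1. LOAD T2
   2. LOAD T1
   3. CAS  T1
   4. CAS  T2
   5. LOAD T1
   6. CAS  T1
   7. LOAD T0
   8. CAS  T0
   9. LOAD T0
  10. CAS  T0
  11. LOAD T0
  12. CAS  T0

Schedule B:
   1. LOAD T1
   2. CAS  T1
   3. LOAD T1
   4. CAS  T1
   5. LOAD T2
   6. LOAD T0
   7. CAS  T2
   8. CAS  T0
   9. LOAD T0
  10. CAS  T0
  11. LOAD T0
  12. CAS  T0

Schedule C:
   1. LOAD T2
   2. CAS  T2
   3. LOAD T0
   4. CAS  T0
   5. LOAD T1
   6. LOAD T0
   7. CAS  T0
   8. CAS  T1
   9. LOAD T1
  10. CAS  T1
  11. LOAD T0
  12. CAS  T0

C

Tracing schedule C:
step 1: T2 LOAD ⇒ load; ctr=1 reg=1
step 2: T2 CAS ⇒ ok; ctr=2 reg=1
step 3: T0 LOAD ⇒ load; ctr=2 reg=2
step 4: T0 CAS ⇒ ok; ctr=3 reg=2
step 5: T1 LOAD ⇒ load; ctr=3 reg=3
step 6: T0 LOAD ⇒ load; ctr=3 reg=3
step 7: T0 CAS ⇒ ok; ctr=4 reg=3
step 8: T1 CAS ⇒ retry; ctr=4 reg=3
step 9: T1 LOAD ⇒ load; ctr=4 reg=4
step 10: T1 CAS ⇒ ok; ctr=5 reg=4
step 11: T0 LOAD ⇒ load; ctr=5 reg=5
step 12: T0 CAS ⇒ ok; ctr=6 reg=5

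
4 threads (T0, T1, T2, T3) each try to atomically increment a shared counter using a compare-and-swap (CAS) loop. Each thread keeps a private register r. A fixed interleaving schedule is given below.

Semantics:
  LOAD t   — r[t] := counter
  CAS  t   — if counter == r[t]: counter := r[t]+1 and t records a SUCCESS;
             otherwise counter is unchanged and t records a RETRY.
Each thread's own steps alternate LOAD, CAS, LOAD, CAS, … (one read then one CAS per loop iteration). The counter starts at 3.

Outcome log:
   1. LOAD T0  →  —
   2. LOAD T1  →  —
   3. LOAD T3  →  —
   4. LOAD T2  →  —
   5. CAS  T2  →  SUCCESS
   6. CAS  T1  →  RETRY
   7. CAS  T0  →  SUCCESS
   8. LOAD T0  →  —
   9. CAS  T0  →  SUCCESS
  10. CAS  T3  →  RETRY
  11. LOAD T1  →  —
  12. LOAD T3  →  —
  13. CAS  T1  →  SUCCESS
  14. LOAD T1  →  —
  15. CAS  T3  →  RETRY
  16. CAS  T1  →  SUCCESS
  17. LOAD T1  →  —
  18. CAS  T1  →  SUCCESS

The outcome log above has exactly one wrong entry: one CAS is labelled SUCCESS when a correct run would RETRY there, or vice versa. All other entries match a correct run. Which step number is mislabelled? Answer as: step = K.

Reference trace:
step 1: T0 LOAD ⇒ load; ctr=3 reg=3
step 2: T1 LOAD ⇒ load; ctr=3 reg=3
step 3: T3 LOAD ⇒ load; ctr=3 reg=3
step 4: T2 LOAD ⇒ load; ctr=3 reg=3
step 5: T2 CAS ⇒ ok; ctr=4 reg=3
step 6: T1 CAS ⇒ retry; ctr=4 reg=3
step 7: T0 CAS ⇒ retry; ctr=4 reg=3
step 8: T0 LOAD ⇒ load; ctr=4 reg=4
step 9: T0 CAS ⇒ ok; ctr=5 reg=4
step 10: T3 CAS ⇒ retry; ctr=5 reg=3
step 11: T1 LOAD ⇒ load; ctr=5 reg=5
step 12: T3 LOAD ⇒ load; ctr=5 reg=5
step 13: T1 CAS ⇒ ok; ctr=6 reg=5
step 14: T1 LOAD ⇒ load; ctr=6 reg=6
step 15: T3 CAS ⇒ retry; ctr=6 reg=5
step 16: T1 CAS ⇒ ok; ctr=7 reg=6
step 17: T1 LOAD ⇒ load; ctr=7 reg=7
step 18: T1 CAS ⇒ ok; ctr=8 reg=7
Mismatch at 7.

step = 7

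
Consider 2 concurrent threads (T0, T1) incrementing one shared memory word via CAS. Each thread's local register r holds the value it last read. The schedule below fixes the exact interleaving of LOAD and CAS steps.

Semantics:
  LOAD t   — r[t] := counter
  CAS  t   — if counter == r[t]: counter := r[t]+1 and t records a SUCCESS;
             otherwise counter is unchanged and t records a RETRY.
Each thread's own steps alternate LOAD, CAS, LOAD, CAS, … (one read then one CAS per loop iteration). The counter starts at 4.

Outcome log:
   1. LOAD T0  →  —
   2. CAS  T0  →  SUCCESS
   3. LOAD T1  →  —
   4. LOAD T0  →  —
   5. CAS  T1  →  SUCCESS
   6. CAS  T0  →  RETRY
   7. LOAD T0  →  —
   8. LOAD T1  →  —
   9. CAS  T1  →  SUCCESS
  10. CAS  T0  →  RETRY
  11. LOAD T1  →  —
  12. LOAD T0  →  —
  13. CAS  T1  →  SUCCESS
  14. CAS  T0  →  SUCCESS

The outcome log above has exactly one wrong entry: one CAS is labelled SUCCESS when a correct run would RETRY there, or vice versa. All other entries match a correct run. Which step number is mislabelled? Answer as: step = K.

step = 14

Re-executing:
#1 T0 reads 4
#2 T0 CAS(4→5) writes; counter now 5
#3 T1 reads 5
#4 T0 reads 5
#5 T1 CAS(5→6) writes; counter now 6
#6 T0 CAS(5→6) fails; counter now 6
#7 T0 reads 6
#8 T1 reads 6
#9 T1 CAS(6→7) writes; counter now 7
#10 T0 CAS(6→7) fails; counter now 7
#11 T1 reads 7
#12 T0 reads 7
#13 T1 CAS(7→8) writes; counter now 8
#14 T0 CAS(7→8) fails; counter now 8
Log disagrees first at step 14.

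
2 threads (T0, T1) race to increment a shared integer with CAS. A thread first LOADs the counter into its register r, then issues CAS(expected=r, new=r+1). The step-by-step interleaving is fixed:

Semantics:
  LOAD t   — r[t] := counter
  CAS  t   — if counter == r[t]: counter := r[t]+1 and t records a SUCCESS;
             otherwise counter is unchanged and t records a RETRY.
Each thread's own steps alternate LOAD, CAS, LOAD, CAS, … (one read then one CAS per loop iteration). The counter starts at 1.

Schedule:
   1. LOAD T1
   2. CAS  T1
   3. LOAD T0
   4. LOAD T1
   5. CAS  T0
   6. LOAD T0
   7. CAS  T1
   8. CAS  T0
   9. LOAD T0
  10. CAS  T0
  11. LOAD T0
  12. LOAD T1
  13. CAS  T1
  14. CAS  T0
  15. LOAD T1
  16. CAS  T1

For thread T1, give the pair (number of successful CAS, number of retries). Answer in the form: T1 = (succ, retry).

T1 = (3, 1)

T1 LOAD — after: cnt=1, r=1 — load
T1 CAS — after: cnt=2, r=1 — ok
T0 LOAD — after: cnt=2, r=2 — load
T1 LOAD — after: cnt=2, r=2 — load
T0 CAS — after: cnt=3, r=2 — ok
T0 LOAD — after: cnt=3, r=3 — load
T1 CAS — after: cnt=3, r=2 — retry
T0 CAS — after: cnt=4, r=3 — ok
T0 LOAD — after: cnt=4, r=4 — load
T0 CAS — after: cnt=5, r=4 — ok
T0 LOAD — after: cnt=5, r=5 — load
T1 LOAD — after: cnt=5, r=5 — load
T1 CAS — after: cnt=6, r=5 — ok
T0 CAS — after: cnt=6, r=5 — retry
T1 LOAD — after: cnt=6, r=6 — load
T1 CAS — after: cnt=7, r=6 — ok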